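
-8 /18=-4 /9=-0.44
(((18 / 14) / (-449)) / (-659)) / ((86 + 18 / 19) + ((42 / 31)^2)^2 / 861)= 0.00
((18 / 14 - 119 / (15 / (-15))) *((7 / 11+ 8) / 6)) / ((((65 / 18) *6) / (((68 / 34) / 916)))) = 7999 / 458458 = 0.02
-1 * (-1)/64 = 1/64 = 0.02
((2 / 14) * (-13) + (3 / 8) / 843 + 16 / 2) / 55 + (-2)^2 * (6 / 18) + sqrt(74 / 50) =sqrt(37) / 5 + 3751933 / 2596440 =2.66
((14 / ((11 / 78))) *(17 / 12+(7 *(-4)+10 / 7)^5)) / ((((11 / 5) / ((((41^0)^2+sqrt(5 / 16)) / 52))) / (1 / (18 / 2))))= -13357215261965 / 10458756 - 13357215261965 *sqrt(5) / 41835024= -1991070.98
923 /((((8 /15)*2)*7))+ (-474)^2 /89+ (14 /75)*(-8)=1978577359 /747600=2646.57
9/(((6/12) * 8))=9/4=2.25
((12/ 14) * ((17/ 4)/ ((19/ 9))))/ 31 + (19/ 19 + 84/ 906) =1429899/ 1245146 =1.15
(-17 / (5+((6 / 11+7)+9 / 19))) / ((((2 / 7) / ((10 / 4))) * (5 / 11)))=-273581 / 10884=-25.14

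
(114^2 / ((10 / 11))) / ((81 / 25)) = 39710 / 9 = 4412.22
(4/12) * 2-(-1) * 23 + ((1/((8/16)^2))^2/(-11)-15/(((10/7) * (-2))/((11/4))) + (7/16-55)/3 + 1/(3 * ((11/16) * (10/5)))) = 823/44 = 18.70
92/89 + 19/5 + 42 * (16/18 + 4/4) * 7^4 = 254296363/1335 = 190484.17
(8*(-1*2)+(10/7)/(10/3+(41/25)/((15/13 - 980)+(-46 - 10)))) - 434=-10579110900/23531557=-449.57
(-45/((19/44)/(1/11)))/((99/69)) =-1380/209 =-6.60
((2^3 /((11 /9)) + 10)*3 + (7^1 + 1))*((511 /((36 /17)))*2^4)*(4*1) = 88120928 /99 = 890110.38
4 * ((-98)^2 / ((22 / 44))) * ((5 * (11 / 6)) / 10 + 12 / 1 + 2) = 1146077.33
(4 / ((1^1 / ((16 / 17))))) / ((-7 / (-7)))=64 / 17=3.76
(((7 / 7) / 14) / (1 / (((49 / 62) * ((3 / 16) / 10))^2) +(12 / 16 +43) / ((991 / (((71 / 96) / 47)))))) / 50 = 4601062368 / 14667121894391875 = 0.00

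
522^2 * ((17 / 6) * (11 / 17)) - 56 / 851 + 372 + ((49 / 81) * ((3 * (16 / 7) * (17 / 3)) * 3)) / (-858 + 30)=103381166098 / 206793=499925.85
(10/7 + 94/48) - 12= -1447/168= -8.61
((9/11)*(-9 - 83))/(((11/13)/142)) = -1528488/121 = -12632.13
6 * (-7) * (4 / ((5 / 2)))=-336 / 5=-67.20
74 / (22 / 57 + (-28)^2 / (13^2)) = 356421 / 24203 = 14.73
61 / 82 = 0.74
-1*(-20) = 20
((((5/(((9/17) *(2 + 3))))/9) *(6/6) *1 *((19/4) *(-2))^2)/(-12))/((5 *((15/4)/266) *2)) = -816221/72900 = -11.20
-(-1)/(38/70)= 35/19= 1.84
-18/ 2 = -9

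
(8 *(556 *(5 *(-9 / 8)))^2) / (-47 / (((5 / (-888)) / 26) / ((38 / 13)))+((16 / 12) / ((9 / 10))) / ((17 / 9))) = 9976881375 / 80884468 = 123.35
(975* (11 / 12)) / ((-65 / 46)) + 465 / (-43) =-55325 / 86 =-643.31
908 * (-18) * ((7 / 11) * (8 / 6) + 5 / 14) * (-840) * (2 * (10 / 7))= 3641443200 / 77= 47291470.13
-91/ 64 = -1.42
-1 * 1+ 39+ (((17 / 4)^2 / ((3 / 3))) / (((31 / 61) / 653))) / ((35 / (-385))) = -126610259 / 496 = -255262.62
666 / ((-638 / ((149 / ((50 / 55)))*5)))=-855.47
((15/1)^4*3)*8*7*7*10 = 595350000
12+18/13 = 174/13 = 13.38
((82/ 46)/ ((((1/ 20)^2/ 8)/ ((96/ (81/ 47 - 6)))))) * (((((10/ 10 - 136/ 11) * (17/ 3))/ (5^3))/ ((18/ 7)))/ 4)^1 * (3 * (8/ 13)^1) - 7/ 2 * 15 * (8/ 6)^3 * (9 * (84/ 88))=1941941680/ 180297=10770.79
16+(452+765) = 1233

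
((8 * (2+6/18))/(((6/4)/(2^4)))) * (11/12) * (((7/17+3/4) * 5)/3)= 486640/1377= 353.41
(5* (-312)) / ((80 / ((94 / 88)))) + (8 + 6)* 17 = 19111 / 88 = 217.17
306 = 306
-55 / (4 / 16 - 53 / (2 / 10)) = 220 / 1059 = 0.21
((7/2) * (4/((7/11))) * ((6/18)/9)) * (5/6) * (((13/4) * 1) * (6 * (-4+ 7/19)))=-16445/342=-48.08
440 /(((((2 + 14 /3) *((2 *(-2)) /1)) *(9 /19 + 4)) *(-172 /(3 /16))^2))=-5643 /1287495680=-0.00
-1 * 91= -91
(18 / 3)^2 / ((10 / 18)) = 324 / 5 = 64.80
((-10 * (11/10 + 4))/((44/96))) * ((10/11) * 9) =-110160/121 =-910.41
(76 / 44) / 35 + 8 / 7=459 / 385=1.19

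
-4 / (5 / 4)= -16 / 5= -3.20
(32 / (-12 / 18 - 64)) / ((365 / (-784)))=37632 / 35405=1.06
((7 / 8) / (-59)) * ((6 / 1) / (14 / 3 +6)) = -63 / 7552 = -0.01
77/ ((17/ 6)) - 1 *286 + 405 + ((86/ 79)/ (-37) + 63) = 10392726/ 49691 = 209.15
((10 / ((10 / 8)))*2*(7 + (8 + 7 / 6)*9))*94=134608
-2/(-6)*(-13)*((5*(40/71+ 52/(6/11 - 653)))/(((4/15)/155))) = -3103956375/509567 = -6091.36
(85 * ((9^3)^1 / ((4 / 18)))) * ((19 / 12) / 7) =3532005 / 56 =63071.52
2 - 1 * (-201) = 203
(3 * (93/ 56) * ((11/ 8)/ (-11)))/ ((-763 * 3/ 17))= 1581/ 341824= 0.00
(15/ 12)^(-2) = 0.64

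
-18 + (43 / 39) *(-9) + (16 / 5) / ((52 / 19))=-1739 / 65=-26.75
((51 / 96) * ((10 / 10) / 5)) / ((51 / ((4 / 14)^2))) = 1 / 5880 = 0.00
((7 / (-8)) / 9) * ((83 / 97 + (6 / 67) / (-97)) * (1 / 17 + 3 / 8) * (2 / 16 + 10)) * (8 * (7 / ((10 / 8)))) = -28907109 / 1767728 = -16.35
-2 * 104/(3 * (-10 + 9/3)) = 208/21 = 9.90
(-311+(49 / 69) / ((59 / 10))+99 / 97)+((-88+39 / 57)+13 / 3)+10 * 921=66153844298 / 7502853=8817.16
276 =276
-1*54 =-54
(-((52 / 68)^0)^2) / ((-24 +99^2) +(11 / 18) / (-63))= -1134 / 11087107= -0.00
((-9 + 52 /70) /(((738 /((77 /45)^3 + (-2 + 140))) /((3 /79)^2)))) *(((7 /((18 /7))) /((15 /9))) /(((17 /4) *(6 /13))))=-20160168301 /10492720256250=-0.00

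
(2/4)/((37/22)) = 11/37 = 0.30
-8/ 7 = -1.14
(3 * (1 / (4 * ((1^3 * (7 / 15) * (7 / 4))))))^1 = 45 / 49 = 0.92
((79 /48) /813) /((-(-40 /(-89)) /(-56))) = 49217 /195120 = 0.25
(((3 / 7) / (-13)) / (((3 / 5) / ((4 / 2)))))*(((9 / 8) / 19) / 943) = -45 / 6521788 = -0.00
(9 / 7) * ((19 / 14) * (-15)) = -2565 / 98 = -26.17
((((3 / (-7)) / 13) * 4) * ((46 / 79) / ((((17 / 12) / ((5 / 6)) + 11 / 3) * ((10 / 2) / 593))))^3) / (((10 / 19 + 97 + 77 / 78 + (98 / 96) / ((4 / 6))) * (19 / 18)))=-7471930134675456 / 2808250876020779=-2.66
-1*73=-73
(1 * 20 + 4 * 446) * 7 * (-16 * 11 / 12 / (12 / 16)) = -2222528 / 9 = -246947.56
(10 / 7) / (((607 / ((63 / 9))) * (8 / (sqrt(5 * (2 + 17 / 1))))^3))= 475 * sqrt(95) / 155392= 0.03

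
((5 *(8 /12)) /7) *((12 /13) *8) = 320 /91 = 3.52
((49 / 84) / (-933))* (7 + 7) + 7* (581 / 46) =5691203 / 64377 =88.40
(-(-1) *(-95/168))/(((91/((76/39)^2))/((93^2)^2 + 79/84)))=-215497329646085/122078502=-1765235.70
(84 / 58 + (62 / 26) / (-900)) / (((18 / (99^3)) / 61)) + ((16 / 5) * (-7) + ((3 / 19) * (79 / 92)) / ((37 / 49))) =5795240023251821 / 1219142600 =4753537.46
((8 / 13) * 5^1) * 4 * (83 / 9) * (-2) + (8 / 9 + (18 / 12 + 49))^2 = 10166965 / 4212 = 2413.81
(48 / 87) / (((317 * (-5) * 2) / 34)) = -272 / 45965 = -0.01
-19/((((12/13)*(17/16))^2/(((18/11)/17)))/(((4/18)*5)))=-1027520/486387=-2.11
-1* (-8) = 8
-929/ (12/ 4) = -309.67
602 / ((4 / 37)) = 11137 / 2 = 5568.50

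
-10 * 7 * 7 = -490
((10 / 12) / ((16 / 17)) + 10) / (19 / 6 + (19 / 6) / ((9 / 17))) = 495 / 416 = 1.19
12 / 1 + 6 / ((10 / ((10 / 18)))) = 37 / 3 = 12.33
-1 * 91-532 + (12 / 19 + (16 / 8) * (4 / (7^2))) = -579273 / 931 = -622.21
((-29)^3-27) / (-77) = 3488 / 11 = 317.09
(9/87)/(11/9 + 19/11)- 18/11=-149157/93148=-1.60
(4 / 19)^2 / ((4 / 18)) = 72 / 361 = 0.20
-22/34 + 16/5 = 217/85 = 2.55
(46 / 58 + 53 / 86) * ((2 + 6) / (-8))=-3515 / 2494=-1.41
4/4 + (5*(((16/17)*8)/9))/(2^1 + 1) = 1099/459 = 2.39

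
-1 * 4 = -4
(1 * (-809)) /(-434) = 809 /434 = 1.86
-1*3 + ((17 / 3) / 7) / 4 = -235 / 84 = -2.80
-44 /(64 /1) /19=-11 /304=-0.04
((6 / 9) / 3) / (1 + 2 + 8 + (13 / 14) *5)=28 / 1971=0.01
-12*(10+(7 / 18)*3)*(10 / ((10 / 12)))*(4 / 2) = -3216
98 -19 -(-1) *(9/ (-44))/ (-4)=13913/ 176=79.05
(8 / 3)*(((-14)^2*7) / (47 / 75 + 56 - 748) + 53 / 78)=-21111964 / 6066801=-3.48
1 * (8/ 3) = 8/ 3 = 2.67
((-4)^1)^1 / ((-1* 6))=2 / 3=0.67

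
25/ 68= 0.37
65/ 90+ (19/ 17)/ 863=191065/ 264078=0.72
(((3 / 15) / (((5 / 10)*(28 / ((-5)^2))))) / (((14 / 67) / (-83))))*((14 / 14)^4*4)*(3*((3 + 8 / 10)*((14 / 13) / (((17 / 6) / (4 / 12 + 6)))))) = -24090252 / 1547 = -15572.24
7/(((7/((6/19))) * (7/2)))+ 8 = 8.09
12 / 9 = 4 / 3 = 1.33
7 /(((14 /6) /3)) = 9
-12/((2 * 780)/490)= -49/13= -3.77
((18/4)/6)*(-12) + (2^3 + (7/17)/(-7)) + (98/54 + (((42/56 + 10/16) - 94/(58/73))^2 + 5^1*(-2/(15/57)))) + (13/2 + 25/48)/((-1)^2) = 337069362143/24705216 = 13643.65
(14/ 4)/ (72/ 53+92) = 371/ 9896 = 0.04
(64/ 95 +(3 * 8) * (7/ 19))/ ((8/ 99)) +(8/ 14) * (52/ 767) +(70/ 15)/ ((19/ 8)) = 119.76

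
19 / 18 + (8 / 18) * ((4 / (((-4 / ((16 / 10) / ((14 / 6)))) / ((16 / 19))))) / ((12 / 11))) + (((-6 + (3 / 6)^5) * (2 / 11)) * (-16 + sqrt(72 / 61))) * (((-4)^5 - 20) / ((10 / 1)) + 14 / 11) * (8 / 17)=-2303128869 / 2735810 + 3250056 * sqrt(122) / 627385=-784.63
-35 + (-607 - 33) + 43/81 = -54632/81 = -674.47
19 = 19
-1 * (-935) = 935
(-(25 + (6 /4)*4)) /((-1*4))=31 /4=7.75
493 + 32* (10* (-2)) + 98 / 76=-5537 / 38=-145.71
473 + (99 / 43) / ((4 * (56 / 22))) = 2279057 / 4816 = 473.23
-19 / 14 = -1.36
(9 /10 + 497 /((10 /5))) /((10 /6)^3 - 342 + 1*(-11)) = -0.72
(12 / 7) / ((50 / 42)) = 36 / 25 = 1.44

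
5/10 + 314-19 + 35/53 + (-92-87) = 12419/106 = 117.16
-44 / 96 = -11 / 24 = -0.46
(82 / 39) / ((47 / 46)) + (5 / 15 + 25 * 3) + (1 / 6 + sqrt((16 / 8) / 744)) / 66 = sqrt(93) / 12276 + 18725867 / 241956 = 77.39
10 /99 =0.10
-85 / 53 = -1.60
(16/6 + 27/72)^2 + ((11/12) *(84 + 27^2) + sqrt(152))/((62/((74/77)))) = 74 *sqrt(38)/2387 + 2600281/124992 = 20.99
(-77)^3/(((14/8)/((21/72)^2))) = -3195731/144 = -22192.58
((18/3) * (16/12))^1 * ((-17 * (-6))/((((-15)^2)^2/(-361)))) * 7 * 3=-687344/5625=-122.19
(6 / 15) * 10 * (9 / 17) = 36 / 17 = 2.12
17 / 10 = 1.70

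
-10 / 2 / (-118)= 5 / 118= 0.04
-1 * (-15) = 15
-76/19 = -4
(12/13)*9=108/13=8.31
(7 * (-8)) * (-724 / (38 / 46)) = 932512 / 19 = 49079.58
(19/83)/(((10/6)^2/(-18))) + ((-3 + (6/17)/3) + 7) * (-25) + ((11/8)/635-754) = -858.42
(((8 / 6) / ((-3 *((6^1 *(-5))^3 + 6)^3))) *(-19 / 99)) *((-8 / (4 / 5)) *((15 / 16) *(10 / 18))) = 2375 / 105155183375781264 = 0.00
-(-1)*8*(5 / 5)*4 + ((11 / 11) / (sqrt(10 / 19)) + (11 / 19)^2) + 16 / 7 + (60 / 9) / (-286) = sqrt(190) / 10 + 37506653 / 1084083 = 35.98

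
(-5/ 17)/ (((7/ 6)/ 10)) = -300/ 119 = -2.52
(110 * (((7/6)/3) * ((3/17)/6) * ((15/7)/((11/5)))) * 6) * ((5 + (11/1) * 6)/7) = 8875/119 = 74.58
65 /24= 2.71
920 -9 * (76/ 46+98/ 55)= 1124704/ 1265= 889.09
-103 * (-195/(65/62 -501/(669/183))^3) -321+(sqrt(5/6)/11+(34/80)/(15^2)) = -19205615061716549699808649/59829440246863199127000+sqrt(30)/66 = -320.92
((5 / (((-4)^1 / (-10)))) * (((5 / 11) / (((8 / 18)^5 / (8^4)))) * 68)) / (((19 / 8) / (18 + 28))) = 1767514564.59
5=5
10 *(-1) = -10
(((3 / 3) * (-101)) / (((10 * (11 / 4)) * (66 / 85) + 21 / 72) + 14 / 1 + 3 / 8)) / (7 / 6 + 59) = -30906 / 663157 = -0.05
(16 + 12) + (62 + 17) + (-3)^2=116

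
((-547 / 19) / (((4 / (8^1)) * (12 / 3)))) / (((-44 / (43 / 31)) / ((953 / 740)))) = 22415513 / 38355680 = 0.58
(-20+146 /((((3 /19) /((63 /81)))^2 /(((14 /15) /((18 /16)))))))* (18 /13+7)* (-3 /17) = -4319.20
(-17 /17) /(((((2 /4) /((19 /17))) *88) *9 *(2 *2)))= -19 /26928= -0.00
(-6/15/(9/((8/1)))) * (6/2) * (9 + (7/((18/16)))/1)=-2192/135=-16.24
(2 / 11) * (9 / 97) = 18 / 1067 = 0.02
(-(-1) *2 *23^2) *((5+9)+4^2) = 31740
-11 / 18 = -0.61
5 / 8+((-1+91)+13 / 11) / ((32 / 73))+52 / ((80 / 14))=383211 / 1760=217.73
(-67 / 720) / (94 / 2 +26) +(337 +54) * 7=143856653 / 52560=2737.00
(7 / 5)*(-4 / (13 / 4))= -112 / 65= -1.72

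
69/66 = 23/22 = 1.05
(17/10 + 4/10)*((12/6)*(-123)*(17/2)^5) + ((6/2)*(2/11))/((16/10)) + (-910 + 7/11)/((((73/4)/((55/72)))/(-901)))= -26465298502837/1156320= -22887521.19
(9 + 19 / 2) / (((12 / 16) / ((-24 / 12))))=-148 / 3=-49.33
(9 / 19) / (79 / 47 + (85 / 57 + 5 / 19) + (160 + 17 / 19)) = 1269 / 440240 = 0.00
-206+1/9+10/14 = -12926/63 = -205.17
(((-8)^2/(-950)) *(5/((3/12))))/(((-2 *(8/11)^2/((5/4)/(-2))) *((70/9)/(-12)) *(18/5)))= 363/1064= 0.34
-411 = -411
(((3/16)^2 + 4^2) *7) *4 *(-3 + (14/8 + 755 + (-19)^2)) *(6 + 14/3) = 128129365/24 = 5338723.54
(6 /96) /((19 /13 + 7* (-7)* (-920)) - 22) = 13 /9372368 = 0.00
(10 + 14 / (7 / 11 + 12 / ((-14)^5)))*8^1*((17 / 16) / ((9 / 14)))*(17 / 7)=8704048246 / 8470431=1027.58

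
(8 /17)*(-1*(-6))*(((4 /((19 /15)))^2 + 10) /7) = 49440 /6137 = 8.06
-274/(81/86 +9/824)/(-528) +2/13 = 10116143/14482611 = 0.70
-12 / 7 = -1.71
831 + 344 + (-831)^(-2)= 811409176 / 690561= 1175.00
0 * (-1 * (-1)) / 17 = 0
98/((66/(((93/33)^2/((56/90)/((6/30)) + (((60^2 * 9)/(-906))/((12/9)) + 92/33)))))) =-21331317/37844686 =-0.56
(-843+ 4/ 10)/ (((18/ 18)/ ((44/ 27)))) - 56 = -192932/ 135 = -1429.13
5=5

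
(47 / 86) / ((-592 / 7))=-329 / 50912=-0.01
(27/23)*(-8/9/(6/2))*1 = -0.35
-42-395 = -437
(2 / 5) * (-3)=-6 / 5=-1.20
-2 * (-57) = 114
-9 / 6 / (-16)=3 / 32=0.09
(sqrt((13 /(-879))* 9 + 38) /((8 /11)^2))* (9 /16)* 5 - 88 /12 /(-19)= 22 /57 + 5445* sqrt(3250835) /300032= 33.11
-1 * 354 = -354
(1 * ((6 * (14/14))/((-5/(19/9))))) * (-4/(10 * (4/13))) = 247/75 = 3.29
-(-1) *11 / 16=11 / 16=0.69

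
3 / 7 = 0.43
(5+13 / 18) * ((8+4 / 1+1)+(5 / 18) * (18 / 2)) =3193 / 36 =88.69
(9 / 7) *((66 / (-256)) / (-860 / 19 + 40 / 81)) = 457083 / 61734400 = 0.01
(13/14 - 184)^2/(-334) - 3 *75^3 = -82859443969/65464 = -1265725.34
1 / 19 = 0.05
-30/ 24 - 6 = -29/ 4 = -7.25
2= 2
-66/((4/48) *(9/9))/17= -792/17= -46.59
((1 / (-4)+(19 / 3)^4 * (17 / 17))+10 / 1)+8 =527035 / 324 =1626.65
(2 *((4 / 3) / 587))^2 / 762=32 / 1181527101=0.00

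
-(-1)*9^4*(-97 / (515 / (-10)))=1272834 / 103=12357.61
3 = 3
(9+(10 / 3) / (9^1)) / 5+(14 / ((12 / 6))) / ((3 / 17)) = 41.54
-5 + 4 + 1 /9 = -8 /9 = -0.89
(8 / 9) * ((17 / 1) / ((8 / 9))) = 17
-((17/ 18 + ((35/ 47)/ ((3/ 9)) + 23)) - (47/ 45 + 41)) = 7457/ 470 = 15.87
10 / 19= 0.53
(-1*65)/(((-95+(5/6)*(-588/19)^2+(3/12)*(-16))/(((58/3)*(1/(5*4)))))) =-136097/1514286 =-0.09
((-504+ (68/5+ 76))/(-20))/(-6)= -3.45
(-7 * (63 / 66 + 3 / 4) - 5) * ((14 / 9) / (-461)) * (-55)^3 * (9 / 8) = -78876875 / 7376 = -10693.72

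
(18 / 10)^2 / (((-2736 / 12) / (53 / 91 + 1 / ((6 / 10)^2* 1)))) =-2064 / 43225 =-0.05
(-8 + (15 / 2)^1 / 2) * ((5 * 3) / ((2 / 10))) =-1275 / 4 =-318.75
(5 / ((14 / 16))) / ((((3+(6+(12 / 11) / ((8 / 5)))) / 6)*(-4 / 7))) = -440 / 71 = -6.20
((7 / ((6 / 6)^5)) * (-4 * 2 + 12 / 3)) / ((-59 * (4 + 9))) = 28 / 767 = 0.04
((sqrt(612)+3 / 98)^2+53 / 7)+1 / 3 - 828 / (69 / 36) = 18*sqrt(17) / 49+5413939 / 28812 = 189.42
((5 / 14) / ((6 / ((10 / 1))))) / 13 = 25 / 546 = 0.05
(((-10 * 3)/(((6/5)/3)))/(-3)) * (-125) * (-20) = 62500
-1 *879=-879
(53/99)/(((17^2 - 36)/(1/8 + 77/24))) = 0.01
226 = 226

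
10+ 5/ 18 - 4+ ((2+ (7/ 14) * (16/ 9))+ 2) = 67/ 6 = 11.17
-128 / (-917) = 128 / 917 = 0.14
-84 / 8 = -21 / 2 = -10.50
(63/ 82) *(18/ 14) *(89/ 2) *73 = 526257/ 164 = 3208.88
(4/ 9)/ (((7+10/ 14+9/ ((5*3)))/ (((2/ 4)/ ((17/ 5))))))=350/ 44523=0.01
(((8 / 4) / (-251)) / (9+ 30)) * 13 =-2 / 753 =-0.00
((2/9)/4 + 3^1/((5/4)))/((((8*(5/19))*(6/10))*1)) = 4199/2160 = 1.94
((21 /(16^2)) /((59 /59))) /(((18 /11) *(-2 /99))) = -2541 /1024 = -2.48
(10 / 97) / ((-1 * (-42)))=5 / 2037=0.00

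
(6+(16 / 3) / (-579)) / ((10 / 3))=5203 / 2895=1.80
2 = 2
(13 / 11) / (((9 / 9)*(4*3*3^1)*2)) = 13 / 792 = 0.02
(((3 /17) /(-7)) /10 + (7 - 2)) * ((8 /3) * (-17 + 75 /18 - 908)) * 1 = -773110 /63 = -12271.59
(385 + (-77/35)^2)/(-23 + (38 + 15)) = 4873/375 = 12.99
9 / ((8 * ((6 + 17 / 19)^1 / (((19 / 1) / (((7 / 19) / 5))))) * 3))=102885 / 7336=14.02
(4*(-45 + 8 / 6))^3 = -5328808.30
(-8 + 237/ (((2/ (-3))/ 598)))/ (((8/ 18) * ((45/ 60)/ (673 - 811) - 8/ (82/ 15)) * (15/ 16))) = 2749425888/ 7915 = 347369.03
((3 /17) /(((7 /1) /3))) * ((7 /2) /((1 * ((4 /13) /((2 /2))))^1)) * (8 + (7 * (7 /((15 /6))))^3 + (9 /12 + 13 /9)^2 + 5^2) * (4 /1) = 15936842441 /612000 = 26040.59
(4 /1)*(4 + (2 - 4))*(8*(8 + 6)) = 896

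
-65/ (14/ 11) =-715/ 14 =-51.07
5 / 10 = 1 / 2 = 0.50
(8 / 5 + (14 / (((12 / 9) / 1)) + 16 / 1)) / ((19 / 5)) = 281 / 38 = 7.39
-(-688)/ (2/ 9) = 3096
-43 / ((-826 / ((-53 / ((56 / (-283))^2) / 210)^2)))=774757763633827 / 358237251993600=2.16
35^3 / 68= 630.51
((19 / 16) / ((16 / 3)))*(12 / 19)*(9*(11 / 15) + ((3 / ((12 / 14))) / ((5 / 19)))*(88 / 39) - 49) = -453 / 260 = -1.74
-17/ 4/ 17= -1/ 4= -0.25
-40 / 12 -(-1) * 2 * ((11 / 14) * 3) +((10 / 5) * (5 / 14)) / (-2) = 43 / 42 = 1.02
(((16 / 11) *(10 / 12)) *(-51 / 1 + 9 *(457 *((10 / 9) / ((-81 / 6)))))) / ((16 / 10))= -262925 / 891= -295.09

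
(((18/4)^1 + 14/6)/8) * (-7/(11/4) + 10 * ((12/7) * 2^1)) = 25051/924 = 27.11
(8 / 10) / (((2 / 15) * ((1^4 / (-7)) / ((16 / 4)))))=-168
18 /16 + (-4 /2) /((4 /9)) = -3.38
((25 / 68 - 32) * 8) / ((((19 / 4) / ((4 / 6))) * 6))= -1912 / 323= -5.92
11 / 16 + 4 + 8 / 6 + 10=769 / 48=16.02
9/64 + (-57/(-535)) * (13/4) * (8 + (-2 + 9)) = 36531/6848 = 5.33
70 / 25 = 14 / 5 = 2.80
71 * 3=213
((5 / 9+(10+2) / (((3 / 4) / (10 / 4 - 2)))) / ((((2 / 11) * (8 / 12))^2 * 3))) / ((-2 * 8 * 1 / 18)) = -27951 / 128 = -218.37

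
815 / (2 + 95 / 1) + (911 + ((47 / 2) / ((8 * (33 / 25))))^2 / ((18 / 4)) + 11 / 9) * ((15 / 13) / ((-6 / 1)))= -167.24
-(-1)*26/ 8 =13/ 4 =3.25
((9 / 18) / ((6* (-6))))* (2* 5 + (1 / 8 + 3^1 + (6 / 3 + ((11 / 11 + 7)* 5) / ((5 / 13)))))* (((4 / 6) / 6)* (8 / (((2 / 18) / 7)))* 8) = -6671 / 9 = -741.22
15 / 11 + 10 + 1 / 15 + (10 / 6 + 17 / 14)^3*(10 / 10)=144012511 / 4074840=35.34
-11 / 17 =-0.65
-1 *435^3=-82312875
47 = 47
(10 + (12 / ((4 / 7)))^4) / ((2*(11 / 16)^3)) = 36210688 / 121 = 299261.88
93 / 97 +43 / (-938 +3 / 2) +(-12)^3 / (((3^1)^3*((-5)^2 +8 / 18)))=-66669293 / 41604949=-1.60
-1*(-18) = 18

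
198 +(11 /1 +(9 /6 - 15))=391 /2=195.50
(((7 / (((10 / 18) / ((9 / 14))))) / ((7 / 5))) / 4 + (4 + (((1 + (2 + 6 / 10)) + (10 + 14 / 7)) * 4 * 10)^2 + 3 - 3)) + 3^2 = 21805865 / 56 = 389390.45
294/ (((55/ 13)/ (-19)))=-72618/ 55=-1320.33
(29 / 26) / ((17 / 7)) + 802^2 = 284296371 / 442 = 643204.46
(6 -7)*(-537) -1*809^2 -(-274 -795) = -652875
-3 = -3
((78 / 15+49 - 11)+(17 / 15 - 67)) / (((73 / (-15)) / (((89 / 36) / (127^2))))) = 0.00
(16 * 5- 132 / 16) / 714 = 41 / 408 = 0.10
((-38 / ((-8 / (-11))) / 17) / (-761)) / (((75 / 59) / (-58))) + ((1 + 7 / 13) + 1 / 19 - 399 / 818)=90084474749 / 98020091325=0.92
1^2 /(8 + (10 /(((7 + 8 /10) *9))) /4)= 702 /5641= 0.12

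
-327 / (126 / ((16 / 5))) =-872 / 105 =-8.30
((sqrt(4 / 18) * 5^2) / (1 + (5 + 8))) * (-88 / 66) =-50 * sqrt(2) / 63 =-1.12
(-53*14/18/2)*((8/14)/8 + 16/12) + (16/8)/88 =-17185/594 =-28.93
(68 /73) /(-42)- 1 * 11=-16897 /1533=-11.02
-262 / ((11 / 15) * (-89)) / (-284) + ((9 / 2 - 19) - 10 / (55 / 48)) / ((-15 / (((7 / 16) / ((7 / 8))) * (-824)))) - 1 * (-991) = 353.01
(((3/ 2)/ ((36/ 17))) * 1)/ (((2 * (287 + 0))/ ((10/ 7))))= 85/ 48216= 0.00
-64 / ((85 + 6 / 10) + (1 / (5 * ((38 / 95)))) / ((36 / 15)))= -7680 / 10297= -0.75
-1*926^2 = -857476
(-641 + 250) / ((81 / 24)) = -3128 / 27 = -115.85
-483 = -483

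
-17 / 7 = -2.43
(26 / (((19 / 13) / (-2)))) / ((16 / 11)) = -1859 / 76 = -24.46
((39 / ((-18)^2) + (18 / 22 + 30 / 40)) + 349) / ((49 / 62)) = 6457579 / 14553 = 443.73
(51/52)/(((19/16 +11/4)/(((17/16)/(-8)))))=-289/8736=-0.03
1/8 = 0.12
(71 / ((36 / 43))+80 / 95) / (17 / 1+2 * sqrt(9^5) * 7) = 58583 / 2338596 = 0.03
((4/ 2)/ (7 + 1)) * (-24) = -6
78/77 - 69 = -5235/77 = -67.99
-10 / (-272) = 5 / 136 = 0.04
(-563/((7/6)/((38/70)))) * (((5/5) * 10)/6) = -436.61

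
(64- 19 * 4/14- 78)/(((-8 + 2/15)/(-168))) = -24480/59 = -414.92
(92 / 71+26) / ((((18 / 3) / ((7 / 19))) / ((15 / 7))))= 255 / 71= 3.59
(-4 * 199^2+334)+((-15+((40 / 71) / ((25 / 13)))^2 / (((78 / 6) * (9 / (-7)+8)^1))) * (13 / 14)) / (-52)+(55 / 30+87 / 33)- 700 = -1737848913093067 / 10946027400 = -158765.26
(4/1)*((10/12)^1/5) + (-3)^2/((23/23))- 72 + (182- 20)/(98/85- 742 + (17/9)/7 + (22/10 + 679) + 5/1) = -5705506/87357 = -65.31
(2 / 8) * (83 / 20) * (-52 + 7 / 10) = -53.22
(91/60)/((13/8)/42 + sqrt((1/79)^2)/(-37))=39.55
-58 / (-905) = 58 / 905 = 0.06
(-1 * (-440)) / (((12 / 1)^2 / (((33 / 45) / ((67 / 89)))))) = 10769 / 3618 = 2.98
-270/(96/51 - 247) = 510/463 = 1.10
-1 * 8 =-8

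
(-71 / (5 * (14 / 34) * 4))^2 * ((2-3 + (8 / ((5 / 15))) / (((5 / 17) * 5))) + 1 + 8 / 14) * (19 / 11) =2168.63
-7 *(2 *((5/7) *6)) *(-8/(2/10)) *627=1504800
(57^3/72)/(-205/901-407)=-6179959/978432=-6.32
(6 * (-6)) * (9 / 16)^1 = -81 / 4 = -20.25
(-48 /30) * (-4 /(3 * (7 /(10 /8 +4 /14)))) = 0.47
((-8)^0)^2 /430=1 /430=0.00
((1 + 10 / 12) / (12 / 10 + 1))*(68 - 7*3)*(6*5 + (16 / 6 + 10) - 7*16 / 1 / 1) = -24440 / 9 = -2715.56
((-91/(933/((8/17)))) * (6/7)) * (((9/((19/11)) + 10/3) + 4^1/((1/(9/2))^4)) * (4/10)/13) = -601480/301359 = -2.00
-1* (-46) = 46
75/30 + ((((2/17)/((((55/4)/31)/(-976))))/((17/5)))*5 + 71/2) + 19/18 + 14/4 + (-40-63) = -12621536/28611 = -441.14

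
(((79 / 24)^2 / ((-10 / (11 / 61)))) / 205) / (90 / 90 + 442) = -68651 / 31908758400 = -0.00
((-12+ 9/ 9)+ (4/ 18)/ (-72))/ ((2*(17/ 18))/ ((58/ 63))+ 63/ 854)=-1261297/ 243648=-5.18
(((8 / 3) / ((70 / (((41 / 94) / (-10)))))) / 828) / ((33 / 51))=-697 / 224739900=-0.00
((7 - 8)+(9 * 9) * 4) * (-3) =-969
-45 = -45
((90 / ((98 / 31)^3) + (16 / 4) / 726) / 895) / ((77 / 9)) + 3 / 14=842355429561 / 3924165924140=0.21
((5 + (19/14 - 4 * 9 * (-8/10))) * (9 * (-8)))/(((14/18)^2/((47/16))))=-12291.73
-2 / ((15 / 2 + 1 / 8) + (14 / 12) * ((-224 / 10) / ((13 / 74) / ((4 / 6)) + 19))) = -0.32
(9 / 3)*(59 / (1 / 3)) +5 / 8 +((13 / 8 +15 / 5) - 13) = 2093 / 4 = 523.25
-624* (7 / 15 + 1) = -4576 / 5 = -915.20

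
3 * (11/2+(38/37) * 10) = 3501/74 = 47.31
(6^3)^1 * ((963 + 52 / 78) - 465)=107712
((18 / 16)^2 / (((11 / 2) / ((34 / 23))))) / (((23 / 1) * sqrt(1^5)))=1377 / 93104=0.01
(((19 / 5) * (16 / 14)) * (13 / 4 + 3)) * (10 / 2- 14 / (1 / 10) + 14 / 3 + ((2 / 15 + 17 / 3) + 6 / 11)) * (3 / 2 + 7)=-6607934 / 231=-28605.77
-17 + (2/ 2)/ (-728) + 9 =-5825/ 728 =-8.00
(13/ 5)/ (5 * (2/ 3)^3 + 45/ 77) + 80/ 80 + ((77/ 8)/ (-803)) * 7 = 27272893/ 12541400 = 2.17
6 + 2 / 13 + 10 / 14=6.87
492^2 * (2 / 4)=121032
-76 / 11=-6.91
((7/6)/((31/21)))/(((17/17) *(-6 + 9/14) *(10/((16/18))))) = -1372/104625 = -0.01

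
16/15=1.07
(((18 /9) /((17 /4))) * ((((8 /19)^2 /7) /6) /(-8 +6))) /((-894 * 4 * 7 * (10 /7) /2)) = 16 /288040095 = 0.00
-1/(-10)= 0.10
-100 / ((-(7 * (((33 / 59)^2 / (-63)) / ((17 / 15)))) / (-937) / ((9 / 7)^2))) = 29942378460 / 5929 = 5050156.60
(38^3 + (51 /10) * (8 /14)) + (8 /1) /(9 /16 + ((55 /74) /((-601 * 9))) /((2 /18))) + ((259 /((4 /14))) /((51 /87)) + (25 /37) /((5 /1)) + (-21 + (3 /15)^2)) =2480127507965073 /43962413950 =56414.73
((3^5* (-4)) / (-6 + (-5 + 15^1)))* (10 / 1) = -2430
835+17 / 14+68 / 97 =1136531 / 1358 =836.92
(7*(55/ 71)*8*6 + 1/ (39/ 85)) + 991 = 3470834/ 2769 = 1253.46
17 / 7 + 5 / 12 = 239 / 84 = 2.85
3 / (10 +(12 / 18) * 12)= 1 / 6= 0.17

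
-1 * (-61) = 61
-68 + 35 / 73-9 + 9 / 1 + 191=9014 / 73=123.48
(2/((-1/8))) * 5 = -80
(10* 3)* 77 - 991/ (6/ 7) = 6923/ 6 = 1153.83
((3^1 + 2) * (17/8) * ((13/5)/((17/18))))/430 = 117/1720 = 0.07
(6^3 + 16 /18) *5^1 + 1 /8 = 78089 /72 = 1084.57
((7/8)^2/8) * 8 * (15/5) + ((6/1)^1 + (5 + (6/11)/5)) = 47189/3520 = 13.41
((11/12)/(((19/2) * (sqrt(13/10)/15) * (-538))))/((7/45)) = -2475 * sqrt(130)/1860404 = -0.02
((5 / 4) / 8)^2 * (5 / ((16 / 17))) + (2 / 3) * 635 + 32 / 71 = 1479370769 / 3489792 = 423.91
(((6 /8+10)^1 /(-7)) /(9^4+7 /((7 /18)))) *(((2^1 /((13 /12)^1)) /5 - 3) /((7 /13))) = 19 /16660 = 0.00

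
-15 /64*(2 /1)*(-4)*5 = 75 /8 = 9.38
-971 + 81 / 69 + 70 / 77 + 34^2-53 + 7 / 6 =205309 / 1518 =135.25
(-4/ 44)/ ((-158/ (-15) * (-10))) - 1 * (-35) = 35.00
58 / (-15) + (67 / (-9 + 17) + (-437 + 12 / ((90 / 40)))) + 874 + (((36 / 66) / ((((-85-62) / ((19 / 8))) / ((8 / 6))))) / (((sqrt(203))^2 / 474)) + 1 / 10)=5868001721 / 13130040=446.91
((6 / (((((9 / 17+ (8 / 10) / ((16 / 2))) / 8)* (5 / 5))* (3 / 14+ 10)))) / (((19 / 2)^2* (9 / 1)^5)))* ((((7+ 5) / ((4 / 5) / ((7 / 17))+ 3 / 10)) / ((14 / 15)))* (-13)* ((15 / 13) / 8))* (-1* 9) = 9520000 / 70244396937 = 0.00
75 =75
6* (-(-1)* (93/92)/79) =279/3634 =0.08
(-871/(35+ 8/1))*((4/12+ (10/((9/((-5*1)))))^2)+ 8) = -2765425/3483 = -793.98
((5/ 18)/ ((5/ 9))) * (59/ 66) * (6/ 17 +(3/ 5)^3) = 23777/ 93500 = 0.25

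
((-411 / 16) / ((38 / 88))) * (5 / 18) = -7535 / 456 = -16.52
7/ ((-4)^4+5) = 7/ 261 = 0.03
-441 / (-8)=441 / 8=55.12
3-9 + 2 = -4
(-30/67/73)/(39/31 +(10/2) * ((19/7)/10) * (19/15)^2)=-2929500/1640827789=-0.00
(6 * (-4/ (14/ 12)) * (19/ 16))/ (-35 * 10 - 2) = 171/ 2464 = 0.07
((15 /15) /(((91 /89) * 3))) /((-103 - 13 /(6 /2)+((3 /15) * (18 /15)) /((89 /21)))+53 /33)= -2178275 /706056897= -0.00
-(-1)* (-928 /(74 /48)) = -22272 /37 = -601.95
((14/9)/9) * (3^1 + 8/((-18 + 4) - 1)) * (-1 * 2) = -1036/1215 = -0.85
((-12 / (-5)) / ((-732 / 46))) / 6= -23 / 915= -0.03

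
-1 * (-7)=7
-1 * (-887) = 887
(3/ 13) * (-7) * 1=-21/ 13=-1.62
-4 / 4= -1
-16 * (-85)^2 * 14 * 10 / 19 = -851789.47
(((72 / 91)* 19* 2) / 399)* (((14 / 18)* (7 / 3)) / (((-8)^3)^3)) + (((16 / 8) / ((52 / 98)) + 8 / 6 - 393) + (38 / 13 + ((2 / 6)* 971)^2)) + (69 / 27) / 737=25166282482166197 / 241113759744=104375.14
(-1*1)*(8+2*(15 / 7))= -86 / 7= -12.29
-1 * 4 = -4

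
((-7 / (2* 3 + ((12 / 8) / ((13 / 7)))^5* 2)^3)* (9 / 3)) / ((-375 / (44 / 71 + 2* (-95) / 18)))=-9317804618650564662685696 / 5008509338361693208719996375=-0.00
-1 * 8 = -8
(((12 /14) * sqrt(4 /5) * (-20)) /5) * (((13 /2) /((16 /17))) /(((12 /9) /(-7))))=1989 * sqrt(5) /40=111.19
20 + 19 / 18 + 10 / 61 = 23299 / 1098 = 21.22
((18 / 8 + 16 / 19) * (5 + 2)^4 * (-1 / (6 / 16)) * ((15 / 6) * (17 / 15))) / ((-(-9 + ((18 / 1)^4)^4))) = 9591995 / 20766159817517617052157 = 0.00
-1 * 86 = -86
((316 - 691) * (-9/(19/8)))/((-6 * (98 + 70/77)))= -2.39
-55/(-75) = 11/15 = 0.73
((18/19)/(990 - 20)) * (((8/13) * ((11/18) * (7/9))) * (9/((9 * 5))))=308/5390775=0.00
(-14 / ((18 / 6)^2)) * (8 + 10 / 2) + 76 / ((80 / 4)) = -739 / 45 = -16.42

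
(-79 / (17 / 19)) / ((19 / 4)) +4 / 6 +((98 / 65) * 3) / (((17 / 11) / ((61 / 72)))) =-204761 / 13260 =-15.44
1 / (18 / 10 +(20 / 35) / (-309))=10815 / 19447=0.56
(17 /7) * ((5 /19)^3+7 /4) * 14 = 824721 /13718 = 60.12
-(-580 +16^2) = 324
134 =134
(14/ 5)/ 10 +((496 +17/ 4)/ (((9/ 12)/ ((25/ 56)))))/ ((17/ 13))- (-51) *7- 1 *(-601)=28226439/ 23800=1185.98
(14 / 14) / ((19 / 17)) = 17 / 19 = 0.89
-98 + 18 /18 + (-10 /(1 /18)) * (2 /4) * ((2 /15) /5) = -497 /5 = -99.40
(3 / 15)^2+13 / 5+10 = 316 / 25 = 12.64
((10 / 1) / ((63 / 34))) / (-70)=-34 / 441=-0.08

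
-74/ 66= -37/ 33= -1.12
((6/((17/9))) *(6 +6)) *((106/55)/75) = 22896/23375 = 0.98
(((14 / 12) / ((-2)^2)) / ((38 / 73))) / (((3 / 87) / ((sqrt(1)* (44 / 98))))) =23287 / 3192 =7.30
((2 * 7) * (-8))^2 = 12544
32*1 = 32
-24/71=-0.34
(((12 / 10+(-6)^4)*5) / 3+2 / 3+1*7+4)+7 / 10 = 65231 / 30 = 2174.37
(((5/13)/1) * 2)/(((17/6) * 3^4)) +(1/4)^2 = 0.07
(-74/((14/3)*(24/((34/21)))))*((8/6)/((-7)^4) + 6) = -6.42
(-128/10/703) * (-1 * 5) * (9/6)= 96/703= 0.14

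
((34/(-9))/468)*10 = -85/1053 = -0.08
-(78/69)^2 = -676/529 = -1.28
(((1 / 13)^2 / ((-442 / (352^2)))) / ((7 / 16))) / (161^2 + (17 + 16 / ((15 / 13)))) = -7434240 / 50887004077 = -0.00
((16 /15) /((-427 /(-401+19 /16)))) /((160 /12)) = 0.07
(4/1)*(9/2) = 18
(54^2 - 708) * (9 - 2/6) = 19136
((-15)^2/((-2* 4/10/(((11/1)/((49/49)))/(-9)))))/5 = 275/4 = 68.75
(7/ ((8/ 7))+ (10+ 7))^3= 6331625/ 512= 12366.46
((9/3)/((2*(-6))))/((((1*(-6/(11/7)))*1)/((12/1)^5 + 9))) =912417/56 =16293.16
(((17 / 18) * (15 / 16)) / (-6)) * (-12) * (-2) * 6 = -85 / 4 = -21.25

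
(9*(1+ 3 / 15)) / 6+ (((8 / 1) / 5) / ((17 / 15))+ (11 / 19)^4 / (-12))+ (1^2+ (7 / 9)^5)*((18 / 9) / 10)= 9051022230581 / 2616410407860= 3.46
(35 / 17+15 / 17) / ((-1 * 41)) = -50 / 697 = -0.07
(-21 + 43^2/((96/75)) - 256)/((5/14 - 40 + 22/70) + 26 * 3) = 1307635/43312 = 30.19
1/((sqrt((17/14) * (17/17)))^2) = 0.82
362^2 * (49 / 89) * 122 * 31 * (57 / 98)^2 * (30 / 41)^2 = 362302136458200 / 7330841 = 49421633.41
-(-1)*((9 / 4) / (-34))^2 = 81 / 18496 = 0.00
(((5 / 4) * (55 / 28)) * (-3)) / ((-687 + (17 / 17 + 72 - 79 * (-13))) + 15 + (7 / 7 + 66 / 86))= -215 / 12544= -0.02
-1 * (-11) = 11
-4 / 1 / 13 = -4 / 13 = -0.31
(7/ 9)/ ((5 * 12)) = 7/ 540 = 0.01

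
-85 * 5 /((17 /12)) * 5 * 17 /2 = -12750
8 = 8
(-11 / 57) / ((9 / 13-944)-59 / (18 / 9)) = 0.00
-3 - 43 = -46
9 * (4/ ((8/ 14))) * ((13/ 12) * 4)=273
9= 9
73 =73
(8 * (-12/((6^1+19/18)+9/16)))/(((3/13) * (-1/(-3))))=-179712/1097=-163.82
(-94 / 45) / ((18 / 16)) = -752 / 405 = -1.86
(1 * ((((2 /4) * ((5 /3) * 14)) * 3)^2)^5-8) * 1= 2758547353515617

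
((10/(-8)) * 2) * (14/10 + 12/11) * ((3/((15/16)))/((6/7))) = -3836/165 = -23.25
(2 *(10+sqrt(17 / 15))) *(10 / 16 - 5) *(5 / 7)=-125 / 2 - 5 *sqrt(255) / 12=-69.15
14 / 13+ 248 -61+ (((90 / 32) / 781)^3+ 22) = 210.08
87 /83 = 1.05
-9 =-9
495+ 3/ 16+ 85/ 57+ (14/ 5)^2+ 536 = 23723827/ 22800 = 1040.52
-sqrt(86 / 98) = -sqrt(43) / 7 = -0.94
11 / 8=1.38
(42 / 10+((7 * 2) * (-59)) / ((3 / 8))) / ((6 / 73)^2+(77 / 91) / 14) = -31983666806 / 977565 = -32717.69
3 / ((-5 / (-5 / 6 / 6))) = 1 / 12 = 0.08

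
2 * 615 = 1230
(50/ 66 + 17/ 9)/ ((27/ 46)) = 12052/ 2673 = 4.51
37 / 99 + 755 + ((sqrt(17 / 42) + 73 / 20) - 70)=sqrt(714) / 42 + 1364267 / 1980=689.66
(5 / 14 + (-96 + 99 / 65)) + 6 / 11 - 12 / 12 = -946689 / 10010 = -94.57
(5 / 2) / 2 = 5 / 4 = 1.25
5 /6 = 0.83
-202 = -202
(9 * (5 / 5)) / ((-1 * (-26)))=9 / 26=0.35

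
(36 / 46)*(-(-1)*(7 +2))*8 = 1296 / 23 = 56.35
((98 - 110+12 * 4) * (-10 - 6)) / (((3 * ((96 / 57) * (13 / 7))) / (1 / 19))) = -42 / 13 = -3.23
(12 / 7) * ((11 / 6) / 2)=11 / 7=1.57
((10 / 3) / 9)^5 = 100000 / 14348907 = 0.01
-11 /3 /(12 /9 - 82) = 1 /22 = 0.05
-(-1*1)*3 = 3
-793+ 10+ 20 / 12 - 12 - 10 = -2410 / 3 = -803.33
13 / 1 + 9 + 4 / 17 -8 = 242 / 17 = 14.24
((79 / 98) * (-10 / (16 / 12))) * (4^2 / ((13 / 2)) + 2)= -34365 / 1274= -26.97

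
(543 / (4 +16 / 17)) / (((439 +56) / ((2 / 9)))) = 3077 / 62370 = 0.05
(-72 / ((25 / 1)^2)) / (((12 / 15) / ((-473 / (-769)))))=-8514 / 96125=-0.09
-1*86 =-86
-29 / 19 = -1.53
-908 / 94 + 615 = 28451 / 47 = 605.34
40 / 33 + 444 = 14692 / 33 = 445.21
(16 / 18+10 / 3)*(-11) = -418 / 9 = -46.44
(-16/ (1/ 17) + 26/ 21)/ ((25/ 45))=-17058/ 35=-487.37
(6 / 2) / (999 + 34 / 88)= 132 / 43973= 0.00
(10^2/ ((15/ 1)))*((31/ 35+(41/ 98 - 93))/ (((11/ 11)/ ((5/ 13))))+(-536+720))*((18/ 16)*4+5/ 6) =30317600/ 5733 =5288.26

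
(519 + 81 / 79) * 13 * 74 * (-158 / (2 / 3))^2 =28099348524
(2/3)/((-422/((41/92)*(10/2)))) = -205/58236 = -0.00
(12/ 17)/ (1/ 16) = 192/ 17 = 11.29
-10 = -10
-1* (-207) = 207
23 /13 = 1.77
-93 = -93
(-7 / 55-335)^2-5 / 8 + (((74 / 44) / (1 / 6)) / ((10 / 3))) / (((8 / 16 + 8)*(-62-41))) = 4759032014597 / 42374200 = 112309.66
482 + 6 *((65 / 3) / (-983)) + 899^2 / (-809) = -411257699 / 795247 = -517.14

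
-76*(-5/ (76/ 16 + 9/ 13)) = 19760/ 283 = 69.82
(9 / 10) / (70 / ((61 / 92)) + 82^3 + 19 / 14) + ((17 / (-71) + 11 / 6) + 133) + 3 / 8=541572923825057 / 4012575715320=134.97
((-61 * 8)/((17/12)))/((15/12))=-23424/85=-275.58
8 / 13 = 0.62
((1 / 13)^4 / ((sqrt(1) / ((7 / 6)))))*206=721 / 85683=0.01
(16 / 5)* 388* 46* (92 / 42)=13136128 / 105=125105.98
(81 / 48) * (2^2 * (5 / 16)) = 2.11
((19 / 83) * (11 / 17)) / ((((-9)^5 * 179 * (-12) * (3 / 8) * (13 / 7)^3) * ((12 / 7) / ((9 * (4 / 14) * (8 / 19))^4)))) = 360448 / 924862515884541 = 0.00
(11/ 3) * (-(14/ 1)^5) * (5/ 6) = -14790160/ 9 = -1643351.11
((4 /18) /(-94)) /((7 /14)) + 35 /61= 14683 /25803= 0.57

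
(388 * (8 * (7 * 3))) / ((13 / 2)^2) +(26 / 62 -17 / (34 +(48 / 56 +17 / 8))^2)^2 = 4609898799700555387825 / 2987655289282491529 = 1542.98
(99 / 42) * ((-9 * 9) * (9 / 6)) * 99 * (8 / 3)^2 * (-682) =137505229.71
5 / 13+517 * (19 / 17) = 127784 / 221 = 578.21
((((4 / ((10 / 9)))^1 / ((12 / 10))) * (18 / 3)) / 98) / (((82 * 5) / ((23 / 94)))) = 207 / 1888460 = 0.00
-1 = -1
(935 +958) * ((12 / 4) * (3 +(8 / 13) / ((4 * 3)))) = 225267 / 13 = 17328.23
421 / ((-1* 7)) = -421 / 7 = -60.14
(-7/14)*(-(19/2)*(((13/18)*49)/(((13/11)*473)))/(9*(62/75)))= 23275/575856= 0.04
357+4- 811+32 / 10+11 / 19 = -42391 / 95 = -446.22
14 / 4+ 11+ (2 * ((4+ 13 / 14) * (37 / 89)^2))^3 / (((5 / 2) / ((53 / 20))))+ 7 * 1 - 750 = -3082250312490438091 / 4261614569990575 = -723.26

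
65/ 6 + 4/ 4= 71/ 6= 11.83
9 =9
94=94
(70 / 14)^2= 25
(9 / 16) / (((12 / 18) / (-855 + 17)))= -11313 / 16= -707.06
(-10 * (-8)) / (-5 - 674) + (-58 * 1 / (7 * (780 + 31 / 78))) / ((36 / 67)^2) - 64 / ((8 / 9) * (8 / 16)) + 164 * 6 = 18467464733 / 21989124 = 839.85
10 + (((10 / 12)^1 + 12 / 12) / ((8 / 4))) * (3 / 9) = 371 / 36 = 10.31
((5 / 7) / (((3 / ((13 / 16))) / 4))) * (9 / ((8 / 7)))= 195 / 32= 6.09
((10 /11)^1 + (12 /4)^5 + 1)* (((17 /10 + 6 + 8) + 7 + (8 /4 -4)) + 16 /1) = 494349 /55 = 8988.16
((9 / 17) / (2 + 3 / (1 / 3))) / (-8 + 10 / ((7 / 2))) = -0.01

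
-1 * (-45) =45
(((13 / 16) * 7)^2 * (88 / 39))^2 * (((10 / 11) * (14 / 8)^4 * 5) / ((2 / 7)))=1875433885325 / 2359296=794912.50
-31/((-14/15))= 465/14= 33.21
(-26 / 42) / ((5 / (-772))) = 10036 / 105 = 95.58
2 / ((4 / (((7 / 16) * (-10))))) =-35 / 16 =-2.19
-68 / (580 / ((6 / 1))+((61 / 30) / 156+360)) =-318240 / 2137261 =-0.15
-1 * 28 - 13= -41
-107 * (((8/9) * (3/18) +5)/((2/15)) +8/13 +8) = -5053.24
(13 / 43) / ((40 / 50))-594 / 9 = -11287 / 172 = -65.62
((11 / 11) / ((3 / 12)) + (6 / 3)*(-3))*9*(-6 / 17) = 108 / 17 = 6.35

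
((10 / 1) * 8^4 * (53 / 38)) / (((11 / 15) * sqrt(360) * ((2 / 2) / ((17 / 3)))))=4613120 * sqrt(10) / 627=23266.29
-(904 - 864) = -40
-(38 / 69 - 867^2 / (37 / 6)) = 311197840 / 2553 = 121894.96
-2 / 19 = -0.11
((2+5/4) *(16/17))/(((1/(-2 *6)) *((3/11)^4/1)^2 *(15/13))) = -579626414224/557685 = -1039343.74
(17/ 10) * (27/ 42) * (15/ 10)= 459/ 280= 1.64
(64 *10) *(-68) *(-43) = 1871360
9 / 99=1 / 11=0.09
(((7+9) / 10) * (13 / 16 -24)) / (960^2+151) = -371 / 9217510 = -0.00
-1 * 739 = -739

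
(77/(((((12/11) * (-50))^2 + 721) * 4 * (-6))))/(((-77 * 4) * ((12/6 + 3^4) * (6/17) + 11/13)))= 26741/285990940896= 0.00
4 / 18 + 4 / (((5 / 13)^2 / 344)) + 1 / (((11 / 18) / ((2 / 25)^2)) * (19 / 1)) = 10935643498 / 1175625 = 9301.98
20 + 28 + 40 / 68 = 826 / 17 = 48.59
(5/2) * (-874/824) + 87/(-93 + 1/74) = -20339897/5669944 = -3.59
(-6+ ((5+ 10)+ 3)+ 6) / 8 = 9 / 4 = 2.25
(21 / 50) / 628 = 21 / 31400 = 0.00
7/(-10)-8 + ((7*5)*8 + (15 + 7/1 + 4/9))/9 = 20173/810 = 24.90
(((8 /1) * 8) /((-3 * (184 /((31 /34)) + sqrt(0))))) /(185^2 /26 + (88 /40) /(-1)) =-16120 /200394147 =-0.00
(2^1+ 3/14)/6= 31/84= 0.37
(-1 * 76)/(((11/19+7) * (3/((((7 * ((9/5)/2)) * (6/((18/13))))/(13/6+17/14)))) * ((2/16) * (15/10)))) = -143.95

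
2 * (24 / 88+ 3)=72 / 11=6.55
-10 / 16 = -5 / 8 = -0.62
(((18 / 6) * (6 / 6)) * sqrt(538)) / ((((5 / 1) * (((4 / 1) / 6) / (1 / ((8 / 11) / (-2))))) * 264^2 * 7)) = -sqrt(538) / 197120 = -0.00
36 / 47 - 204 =-9552 / 47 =-203.23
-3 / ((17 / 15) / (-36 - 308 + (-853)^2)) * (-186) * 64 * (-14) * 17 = -5454138412800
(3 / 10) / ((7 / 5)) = 3 / 14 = 0.21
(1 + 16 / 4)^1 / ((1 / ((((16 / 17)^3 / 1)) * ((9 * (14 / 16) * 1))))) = 161280 / 4913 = 32.83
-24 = -24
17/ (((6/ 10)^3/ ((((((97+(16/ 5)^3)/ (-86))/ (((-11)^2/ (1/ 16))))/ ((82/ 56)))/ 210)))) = -91919/ 460777680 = -0.00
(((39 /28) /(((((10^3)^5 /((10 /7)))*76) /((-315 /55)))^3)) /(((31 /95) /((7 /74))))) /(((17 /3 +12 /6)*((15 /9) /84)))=-0.00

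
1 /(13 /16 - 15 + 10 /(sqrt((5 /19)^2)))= 16 /381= 0.04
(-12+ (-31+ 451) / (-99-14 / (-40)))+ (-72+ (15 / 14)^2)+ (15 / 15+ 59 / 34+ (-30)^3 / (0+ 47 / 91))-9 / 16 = -64714600697583 / 1235918768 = -52361.53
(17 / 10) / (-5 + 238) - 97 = -225993 / 2330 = -96.99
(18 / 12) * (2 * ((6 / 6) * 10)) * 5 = 150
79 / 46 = 1.72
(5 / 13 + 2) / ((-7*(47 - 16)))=-1 / 91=-0.01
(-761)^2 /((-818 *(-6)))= 579121 /4908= 118.00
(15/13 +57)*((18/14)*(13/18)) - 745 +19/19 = -690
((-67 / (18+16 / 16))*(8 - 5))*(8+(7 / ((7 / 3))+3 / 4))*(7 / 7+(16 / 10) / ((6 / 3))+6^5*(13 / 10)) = -477574191 / 380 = -1256774.19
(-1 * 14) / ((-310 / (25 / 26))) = 35 / 806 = 0.04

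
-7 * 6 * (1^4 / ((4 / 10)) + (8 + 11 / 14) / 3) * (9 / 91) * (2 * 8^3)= -2101248 / 91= -23090.64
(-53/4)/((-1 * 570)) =53/2280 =0.02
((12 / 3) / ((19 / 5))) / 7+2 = 286 / 133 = 2.15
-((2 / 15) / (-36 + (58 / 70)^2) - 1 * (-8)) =-1037726 / 129777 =-8.00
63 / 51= 21 / 17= 1.24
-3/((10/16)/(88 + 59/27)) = -3896/9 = -432.89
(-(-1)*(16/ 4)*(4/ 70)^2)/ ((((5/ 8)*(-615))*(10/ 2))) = -128/ 18834375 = -0.00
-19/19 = -1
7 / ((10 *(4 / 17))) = 119 / 40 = 2.98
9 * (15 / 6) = 45 / 2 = 22.50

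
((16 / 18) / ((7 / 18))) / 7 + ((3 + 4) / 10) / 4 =983 / 1960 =0.50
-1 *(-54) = 54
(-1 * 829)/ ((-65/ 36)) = 29844/ 65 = 459.14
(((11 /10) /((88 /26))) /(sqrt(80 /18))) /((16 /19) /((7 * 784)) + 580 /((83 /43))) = 7031843 * sqrt(10) /43342416800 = 0.00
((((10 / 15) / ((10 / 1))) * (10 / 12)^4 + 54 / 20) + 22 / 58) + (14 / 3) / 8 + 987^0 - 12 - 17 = -24.31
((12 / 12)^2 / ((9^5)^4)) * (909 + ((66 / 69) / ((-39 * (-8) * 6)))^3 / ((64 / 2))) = 290218381512525107 / 3881603952143252224289462848241664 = 0.00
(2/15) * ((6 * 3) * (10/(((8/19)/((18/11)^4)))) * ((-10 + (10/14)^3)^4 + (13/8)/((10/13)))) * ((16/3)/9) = 2115842678607505721904/1013251429549205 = 2088171.42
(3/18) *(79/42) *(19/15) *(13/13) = 1501/3780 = 0.40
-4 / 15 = -0.27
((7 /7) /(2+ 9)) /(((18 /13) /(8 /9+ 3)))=455 /1782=0.26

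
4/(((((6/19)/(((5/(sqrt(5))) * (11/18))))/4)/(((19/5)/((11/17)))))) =24548 * sqrt(5)/135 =406.60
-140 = -140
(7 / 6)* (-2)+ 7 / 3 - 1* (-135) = 135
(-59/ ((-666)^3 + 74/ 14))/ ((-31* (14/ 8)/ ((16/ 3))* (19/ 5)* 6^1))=-1888/ 2192343088707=-0.00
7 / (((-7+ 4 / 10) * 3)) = -35 / 99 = -0.35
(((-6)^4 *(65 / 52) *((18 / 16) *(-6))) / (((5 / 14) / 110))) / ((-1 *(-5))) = -673596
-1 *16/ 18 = -8/ 9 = -0.89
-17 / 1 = -17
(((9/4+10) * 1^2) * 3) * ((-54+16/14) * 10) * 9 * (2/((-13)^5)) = 349650/371293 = 0.94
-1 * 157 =-157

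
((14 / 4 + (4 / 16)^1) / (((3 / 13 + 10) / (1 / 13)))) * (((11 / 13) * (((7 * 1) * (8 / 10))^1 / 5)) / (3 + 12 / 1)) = 11 / 6175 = 0.00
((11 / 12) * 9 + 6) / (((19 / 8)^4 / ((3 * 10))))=92160 / 6859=13.44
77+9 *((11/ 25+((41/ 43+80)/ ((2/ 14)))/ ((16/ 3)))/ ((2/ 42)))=348156977/ 17200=20241.68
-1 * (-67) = 67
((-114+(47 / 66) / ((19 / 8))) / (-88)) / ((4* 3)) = 0.11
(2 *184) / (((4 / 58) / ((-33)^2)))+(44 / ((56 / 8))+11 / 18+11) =732176159 / 126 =5810921.90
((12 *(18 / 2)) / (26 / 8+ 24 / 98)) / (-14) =-1512 / 685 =-2.21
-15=-15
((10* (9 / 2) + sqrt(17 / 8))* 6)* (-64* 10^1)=-172800 - 960* sqrt(34)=-178397.71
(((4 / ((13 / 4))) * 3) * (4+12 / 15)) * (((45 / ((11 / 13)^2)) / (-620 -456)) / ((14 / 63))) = -151632 / 32549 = -4.66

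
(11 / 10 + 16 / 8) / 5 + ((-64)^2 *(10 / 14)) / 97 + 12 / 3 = 1180849 / 33950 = 34.78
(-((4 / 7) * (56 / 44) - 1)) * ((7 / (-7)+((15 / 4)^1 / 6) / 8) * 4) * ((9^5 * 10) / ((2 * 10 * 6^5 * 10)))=-43011 / 112640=-0.38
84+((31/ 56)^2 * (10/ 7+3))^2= 41366289217/ 481890304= 85.84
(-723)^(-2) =1 /522729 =0.00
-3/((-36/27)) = 9/4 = 2.25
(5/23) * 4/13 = 20/299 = 0.07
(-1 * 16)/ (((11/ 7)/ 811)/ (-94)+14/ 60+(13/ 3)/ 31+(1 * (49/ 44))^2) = -3843218184960/ 387512558339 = -9.92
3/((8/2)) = 3/4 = 0.75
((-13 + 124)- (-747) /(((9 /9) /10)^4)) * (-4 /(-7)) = 29880444 /7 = 4268634.86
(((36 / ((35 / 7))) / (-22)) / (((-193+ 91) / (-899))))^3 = -19617462873 / 817400375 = -24.00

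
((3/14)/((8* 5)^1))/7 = 3/3920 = 0.00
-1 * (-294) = 294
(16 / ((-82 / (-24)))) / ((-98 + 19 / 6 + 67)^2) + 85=97200077 / 1143449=85.01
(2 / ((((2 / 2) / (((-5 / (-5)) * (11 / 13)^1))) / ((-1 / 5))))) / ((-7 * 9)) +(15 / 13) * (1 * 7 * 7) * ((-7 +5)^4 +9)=1413.47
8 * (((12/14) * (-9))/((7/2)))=-17.63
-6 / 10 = -3 / 5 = -0.60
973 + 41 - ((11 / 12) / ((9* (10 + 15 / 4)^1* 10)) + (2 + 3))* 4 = 670948 / 675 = 994.00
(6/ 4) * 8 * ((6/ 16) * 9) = 81/ 2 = 40.50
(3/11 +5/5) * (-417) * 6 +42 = -34566/11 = -3142.36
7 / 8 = 0.88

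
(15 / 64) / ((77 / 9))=135 / 4928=0.03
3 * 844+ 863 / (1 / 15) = 15477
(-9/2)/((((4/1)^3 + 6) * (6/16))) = -6/35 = -0.17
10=10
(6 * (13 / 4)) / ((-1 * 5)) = -39 / 10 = -3.90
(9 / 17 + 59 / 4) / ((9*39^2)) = 1039 / 930852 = 0.00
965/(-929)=-965/929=-1.04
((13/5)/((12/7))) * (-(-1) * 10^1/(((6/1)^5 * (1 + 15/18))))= 91/85536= 0.00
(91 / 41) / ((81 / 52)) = 4732 / 3321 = 1.42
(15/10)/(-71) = -3/142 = -0.02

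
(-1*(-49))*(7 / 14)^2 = 49 / 4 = 12.25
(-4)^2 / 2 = 8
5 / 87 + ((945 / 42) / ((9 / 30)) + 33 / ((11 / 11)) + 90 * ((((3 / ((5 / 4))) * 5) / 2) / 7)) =112787 / 609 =185.20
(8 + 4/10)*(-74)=-3108/5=-621.60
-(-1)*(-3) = -3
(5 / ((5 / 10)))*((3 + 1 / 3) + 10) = 400 / 3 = 133.33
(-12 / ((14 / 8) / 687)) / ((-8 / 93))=383346 / 7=54763.71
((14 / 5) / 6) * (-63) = -147 / 5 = -29.40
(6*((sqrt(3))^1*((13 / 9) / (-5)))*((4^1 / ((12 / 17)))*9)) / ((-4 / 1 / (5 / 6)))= 31.90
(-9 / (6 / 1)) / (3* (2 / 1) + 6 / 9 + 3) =-9 / 58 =-0.16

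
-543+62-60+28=-513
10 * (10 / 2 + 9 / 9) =60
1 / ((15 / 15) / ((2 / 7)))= 2 / 7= 0.29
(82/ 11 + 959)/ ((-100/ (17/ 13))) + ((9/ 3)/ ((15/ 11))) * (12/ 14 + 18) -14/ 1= 14.85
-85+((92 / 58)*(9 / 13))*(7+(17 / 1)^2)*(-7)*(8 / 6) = -3118.80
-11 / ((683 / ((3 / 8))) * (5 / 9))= -297 / 27320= -0.01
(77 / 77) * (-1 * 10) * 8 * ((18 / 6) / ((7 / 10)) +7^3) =-194480 / 7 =-27782.86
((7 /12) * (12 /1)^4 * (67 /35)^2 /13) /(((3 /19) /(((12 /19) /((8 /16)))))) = 62055936 /2275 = 27277.33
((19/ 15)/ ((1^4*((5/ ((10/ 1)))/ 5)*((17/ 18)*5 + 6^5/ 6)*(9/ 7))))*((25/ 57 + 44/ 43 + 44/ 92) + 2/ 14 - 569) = -68834368/ 16030701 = -4.29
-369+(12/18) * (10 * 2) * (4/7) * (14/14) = -7589/21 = -361.38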